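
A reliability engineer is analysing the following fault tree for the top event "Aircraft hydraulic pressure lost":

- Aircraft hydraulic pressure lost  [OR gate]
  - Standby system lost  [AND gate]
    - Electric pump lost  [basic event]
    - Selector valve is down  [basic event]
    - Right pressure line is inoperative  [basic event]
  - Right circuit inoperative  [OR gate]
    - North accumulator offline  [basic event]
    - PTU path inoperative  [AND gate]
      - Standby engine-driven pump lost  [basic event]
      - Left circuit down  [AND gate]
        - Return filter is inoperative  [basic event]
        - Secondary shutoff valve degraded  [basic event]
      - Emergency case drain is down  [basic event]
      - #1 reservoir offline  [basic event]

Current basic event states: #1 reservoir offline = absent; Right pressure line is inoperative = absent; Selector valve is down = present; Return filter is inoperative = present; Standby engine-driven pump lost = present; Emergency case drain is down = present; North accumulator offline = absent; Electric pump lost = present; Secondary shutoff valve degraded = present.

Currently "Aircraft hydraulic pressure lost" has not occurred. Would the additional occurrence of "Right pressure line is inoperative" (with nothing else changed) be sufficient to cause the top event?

Counterfactual: set "Right pressure line is inoperative" to occurred.
Standby system lost [AND]: Electric pump lost=occurs, Selector valve is down=occurs, Right pressure line is inoperative=occurs → all inputs occur → occurs.
Left circuit down [AND]: Return filter is inoperative=occurs, Secondary shutoff valve degraded=occurs → all inputs occur → occurs.
PTU path inoperative [AND]: Standby engine-driven pump lost=occurs, Left circuit down=occurs, Emergency case drain is down=occurs, #1 reservoir offline=not → not all inputs occur → does not occur.
Right circuit inoperative [OR]: North accumulator offline=not, PTU path inoperative=not → no input occurs → does not occur.
Aircraft hydraulic pressure lost [OR]: Standby system lost=occurs, Right circuit inoperative=not → at least one input occurs → occurs.

Yes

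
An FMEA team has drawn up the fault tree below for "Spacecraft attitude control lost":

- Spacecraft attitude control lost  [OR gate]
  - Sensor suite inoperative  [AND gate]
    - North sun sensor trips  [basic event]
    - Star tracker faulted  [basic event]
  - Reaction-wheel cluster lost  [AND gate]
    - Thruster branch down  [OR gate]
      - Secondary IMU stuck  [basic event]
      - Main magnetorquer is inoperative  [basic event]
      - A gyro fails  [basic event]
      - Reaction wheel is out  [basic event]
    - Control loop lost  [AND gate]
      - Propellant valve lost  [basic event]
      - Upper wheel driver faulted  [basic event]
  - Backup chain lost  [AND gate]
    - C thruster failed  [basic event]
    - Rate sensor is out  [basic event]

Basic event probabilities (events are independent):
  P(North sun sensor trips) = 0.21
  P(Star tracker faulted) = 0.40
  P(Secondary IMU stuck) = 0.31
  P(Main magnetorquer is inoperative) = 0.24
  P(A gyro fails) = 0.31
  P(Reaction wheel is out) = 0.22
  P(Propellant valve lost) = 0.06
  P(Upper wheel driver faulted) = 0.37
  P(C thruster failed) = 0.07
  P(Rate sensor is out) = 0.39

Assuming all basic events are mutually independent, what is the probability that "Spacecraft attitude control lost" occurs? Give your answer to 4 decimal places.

0.1232

P(Sensor suite inoperative) [AND] = 0.21 × 0.40 = 0.084000
P(Thruster branch down) [OR] = 1 − (1−0.31) × (1−0.24) × (1−0.31) × (1−0.22) = 0.717768
P(Control loop lost) [AND] = 0.06 × 0.37 = 0.022200
P(Reaction-wheel cluster lost) [AND] = 0.717768 × 0.022200 = 0.015934
P(Backup chain lost) [AND] = 0.07 × 0.39 = 0.027300
P(Spacecraft attitude control lost) [OR] = 1 − (1−0.084000) × (1−0.015934) × (1−0.027300) = 0.123204
Rounded to 4 decimal places: P(Spacecraft attitude control lost) ≈ 0.1232.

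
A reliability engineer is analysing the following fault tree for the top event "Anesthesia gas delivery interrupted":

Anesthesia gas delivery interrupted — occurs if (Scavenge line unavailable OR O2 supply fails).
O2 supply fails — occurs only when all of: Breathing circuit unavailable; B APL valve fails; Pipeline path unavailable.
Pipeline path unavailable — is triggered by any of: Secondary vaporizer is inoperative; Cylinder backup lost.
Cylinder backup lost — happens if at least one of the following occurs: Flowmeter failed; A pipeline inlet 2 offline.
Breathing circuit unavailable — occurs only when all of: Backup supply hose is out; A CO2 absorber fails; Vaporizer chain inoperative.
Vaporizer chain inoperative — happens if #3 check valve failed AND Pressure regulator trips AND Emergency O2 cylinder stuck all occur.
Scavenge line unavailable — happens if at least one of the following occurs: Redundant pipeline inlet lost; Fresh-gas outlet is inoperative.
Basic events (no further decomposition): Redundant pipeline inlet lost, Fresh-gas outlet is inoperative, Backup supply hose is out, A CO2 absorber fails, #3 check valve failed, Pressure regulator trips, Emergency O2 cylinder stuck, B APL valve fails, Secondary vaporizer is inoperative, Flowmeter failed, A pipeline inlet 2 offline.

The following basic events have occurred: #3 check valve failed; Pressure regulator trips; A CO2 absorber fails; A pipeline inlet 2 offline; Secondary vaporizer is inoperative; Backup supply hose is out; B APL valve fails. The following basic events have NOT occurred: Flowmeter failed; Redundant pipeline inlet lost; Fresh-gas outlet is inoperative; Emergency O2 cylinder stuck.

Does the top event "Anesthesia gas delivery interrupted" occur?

No

Scavenge line unavailable [OR]: Redundant pipeline inlet lost=not, Fresh-gas outlet is inoperative=not → no input occurs → does not occur.
Vaporizer chain inoperative [AND]: #3 check valve failed=occurs, Pressure regulator trips=occurs, Emergency O2 cylinder stuck=not → not all inputs occur → does not occur.
Breathing circuit unavailable [AND]: Backup supply hose is out=occurs, A CO2 absorber fails=occurs, Vaporizer chain inoperative=not → not all inputs occur → does not occur.
Cylinder backup lost [OR]: Flowmeter failed=not, A pipeline inlet 2 offline=occurs → at least one input occurs → occurs.
Pipeline path unavailable [OR]: Secondary vaporizer is inoperative=occurs, Cylinder backup lost=occurs → at least one input occurs → occurs.
O2 supply fails [AND]: Breathing circuit unavailable=not, B APL valve fails=occurs, Pipeline path unavailable=occurs → not all inputs occur → does not occur.
Anesthesia gas delivery interrupted [OR]: Scavenge line unavailable=not, O2 supply fails=not → no input occurs → does not occur.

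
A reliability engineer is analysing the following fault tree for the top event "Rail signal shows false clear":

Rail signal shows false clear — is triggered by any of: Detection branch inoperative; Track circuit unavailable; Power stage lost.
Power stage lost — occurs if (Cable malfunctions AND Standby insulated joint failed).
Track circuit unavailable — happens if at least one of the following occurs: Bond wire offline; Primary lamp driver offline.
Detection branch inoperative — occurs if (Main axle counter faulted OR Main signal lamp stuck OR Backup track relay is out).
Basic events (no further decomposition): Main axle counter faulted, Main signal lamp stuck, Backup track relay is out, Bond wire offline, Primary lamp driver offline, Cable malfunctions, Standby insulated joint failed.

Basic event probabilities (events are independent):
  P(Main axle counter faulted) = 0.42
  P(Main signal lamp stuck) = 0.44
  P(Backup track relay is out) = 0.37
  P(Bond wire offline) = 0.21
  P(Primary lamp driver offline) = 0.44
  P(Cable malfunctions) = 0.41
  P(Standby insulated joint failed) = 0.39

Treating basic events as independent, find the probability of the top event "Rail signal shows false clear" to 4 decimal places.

0.9239

P(Detection branch inoperative) [OR] = 1 − (1−0.42) × (1−0.44) × (1−0.37) = 0.795376
P(Track circuit unavailable) [OR] = 1 − (1−0.21) × (1−0.44) = 0.557600
P(Power stage lost) [AND] = 0.41 × 0.39 = 0.159900
P(Rail signal shows false clear) [OR] = 1 − (1−0.795376) × (1−0.557600) × (1−0.159900) = 0.923949
Rounded to 4 decimal places: P(Rail signal shows false clear) ≈ 0.9239.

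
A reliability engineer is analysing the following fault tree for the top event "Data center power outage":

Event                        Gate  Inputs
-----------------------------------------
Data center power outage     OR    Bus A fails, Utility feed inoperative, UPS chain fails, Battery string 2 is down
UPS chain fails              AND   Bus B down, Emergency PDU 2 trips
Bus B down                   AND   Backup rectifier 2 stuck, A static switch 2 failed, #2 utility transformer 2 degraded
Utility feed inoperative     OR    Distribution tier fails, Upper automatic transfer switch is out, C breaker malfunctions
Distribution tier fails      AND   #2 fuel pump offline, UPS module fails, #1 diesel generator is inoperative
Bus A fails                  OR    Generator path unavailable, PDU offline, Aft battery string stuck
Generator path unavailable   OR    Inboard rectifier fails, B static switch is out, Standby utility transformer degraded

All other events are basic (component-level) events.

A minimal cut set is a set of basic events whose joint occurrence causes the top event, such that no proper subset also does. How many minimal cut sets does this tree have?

Generator path unavailable [OR]: union of children's cut sets → 3 cut set(s).
Bus A fails [OR]: union of children's cut sets → 5 cut set(s).
Distribution tier fails [AND]: one cut set from each child combined → 1 × 1 × 1 = 1 cut set(s).
Utility feed inoperative [OR]: union of children's cut sets → 3 cut set(s).
Bus B down [AND]: one cut set from each child combined → 1 × 1 × 1 = 1 cut set(s).
UPS chain fails [AND]: one cut set from each child combined → 1 × 1 = 1 cut set(s).
Data center power outage [OR]: union of children's cut sets → 10 cut set(s).
Minimal cut sets: {Inboard rectifier fails}; {B static switch is out}; {Standby utility transformer degraded}; {PDU offline}; {Aft battery string stuck}; {#1 diesel generator is inoperative, #2 fuel pump offline, UPS module fails}; {Upper automatic transfer switch is out}; {C breaker malfunctions}; {#2 utility transformer 2 degraded, A static switch 2 failed, Backup rectifier 2 stuck, Emergency PDU 2 trips}; {Battery string 2 is down}.

10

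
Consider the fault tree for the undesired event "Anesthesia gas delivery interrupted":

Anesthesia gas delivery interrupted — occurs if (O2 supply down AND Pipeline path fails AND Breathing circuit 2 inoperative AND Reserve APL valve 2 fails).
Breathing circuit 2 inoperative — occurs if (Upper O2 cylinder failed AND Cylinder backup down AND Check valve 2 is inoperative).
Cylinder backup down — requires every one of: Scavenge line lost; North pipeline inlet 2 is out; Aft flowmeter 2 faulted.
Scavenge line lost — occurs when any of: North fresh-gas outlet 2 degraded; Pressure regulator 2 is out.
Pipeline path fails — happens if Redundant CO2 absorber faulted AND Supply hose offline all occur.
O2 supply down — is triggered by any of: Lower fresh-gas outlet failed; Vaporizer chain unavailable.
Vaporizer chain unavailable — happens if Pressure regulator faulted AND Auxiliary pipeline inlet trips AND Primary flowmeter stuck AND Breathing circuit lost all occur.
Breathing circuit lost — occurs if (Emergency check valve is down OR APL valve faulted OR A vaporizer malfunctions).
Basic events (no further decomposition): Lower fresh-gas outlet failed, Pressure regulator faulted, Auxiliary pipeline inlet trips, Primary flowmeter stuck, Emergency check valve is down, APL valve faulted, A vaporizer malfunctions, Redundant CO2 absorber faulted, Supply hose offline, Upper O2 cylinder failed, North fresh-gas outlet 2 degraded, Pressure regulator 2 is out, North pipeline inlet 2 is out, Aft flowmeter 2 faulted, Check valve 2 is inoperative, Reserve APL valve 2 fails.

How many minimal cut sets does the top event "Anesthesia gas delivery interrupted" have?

Breathing circuit lost [OR]: union of children's cut sets → 3 cut set(s).
Vaporizer chain unavailable [AND]: one cut set from each child combined → 1 × 1 × 1 × 3 = 3 cut set(s).
O2 supply down [OR]: union of children's cut sets → 4 cut set(s).
Pipeline path fails [AND]: one cut set from each child combined → 1 × 1 = 1 cut set(s).
Scavenge line lost [OR]: union of children's cut sets → 2 cut set(s).
Cylinder backup down [AND]: one cut set from each child combined → 2 × 1 × 1 = 2 cut set(s).
Breathing circuit 2 inoperative [AND]: one cut set from each child combined → 1 × 2 × 1 = 2 cut set(s).
Anesthesia gas delivery interrupted [AND]: one cut set from each child combined → 4 × 1 × 2 × 1 = 8 cut set(s).
Minimal cut sets: {Aft flowmeter 2 faulted, Check valve 2 is inoperative, Lower fresh-gas outlet failed, North fresh-gas outlet 2 degraded, North pipeline inlet 2 is out, Redundant CO2 absorber faulted, Reserve APL valve 2 fails, Supply hose offline, Upper O2 cylinder failed}; {Aft flowmeter 2 faulted, Check valve 2 is inoperative, Lower fresh-gas outlet failed, North pipeline inlet 2 is out, Pressure regulator 2 is out, Redundant CO2 absorber faulted, Reserve APL valve 2 fails, Supply hose offline, Upper O2 cylinder failed}; {Aft flowmeter 2 faulted, Auxiliary pipeline inlet trips, Check valve 2 is inoperative, Emergency check valve is down, North fresh-gas outlet 2 degraded, North pipeline inlet 2 is out, Pressure regulator faulted, Primary flowmeter stuck, Redundant CO2 absorber faulted, Reserve APL valve 2 fails, Supply hose offline, Upper O2 cylinder failed}; {Aft flowmeter 2 faulted, Auxiliary pipeline inlet trips, Check valve 2 is inoperative, Emergency check valve is down, North pipeline inlet 2 is out, Pressure regulator 2 is out, Pressure regulator faulted, Primary flowmeter stuck, Redundant CO2 absorber faulted, Reserve APL valve 2 fails, Supply hose offline, Upper O2 cylinder failed}; {APL valve faulted, Aft flowmeter 2 faulted, Auxiliary pipeline inlet trips, Check valve 2 is inoperative, North fresh-gas outlet 2 degraded, North pipeline inlet 2 is out, Pressure regulator faulted, Primary flowmeter stuck, Redundant CO2 absorber faulted, Reserve APL valve 2 fails, Supply hose offline, Upper O2 cylinder failed}; {APL valve faulted, Aft flowmeter 2 faulted, Auxiliary pipeline inlet trips, Check valve 2 is inoperative, North pipeline inlet 2 is out, Pressure regulator 2 is out, Pressure regulator faulted, Primary flowmeter stuck, Redundant CO2 absorber faulted, Reserve APL valve 2 fails, Supply hose offline, Upper O2 cylinder failed}; {A vaporizer malfunctions, Aft flowmeter 2 faulted, Auxiliary pipeline inlet trips, Check valve 2 is inoperative, North fresh-gas outlet 2 degraded, North pipeline inlet 2 is out, Pressure regulator faulted, Primary flowmeter stuck, Redundant CO2 absorber faulted, Reserve APL valve 2 fails, Supply hose offline, Upper O2 cylinder failed}; {A vaporizer malfunctions, Aft flowmeter 2 faulted, Auxiliary pipeline inlet trips, Check valve 2 is inoperative, North pipeline inlet 2 is out, Pressure regulator 2 is out, Pressure regulator faulted, Primary flowmeter stuck, Redundant CO2 absorber faulted, Reserve APL valve 2 fails, Supply hose offline, Upper O2 cylinder failed}.

8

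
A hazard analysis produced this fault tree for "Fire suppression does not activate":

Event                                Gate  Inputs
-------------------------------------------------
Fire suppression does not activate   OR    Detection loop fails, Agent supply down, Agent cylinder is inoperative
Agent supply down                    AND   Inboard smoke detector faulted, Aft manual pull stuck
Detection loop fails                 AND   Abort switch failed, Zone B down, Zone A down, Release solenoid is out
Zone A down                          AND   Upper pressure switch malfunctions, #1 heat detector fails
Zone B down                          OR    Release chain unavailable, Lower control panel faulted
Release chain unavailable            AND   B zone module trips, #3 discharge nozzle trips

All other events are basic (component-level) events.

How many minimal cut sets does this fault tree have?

Release chain unavailable [AND]: one cut set from each child combined → 1 × 1 = 1 cut set(s).
Zone B down [OR]: union of children's cut sets → 2 cut set(s).
Zone A down [AND]: one cut set from each child combined → 1 × 1 = 1 cut set(s).
Detection loop fails [AND]: one cut set from each child combined → 1 × 2 × 1 × 1 = 2 cut set(s).
Agent supply down [AND]: one cut set from each child combined → 1 × 1 = 1 cut set(s).
Fire suppression does not activate [OR]: union of children's cut sets → 4 cut set(s).
Minimal cut sets: {#1 heat detector fails, #3 discharge nozzle trips, Abort switch failed, B zone module trips, Release solenoid is out, Upper pressure switch malfunctions}; {#1 heat detector fails, Abort switch failed, Lower control panel faulted, Release solenoid is out, Upper pressure switch malfunctions}; {Aft manual pull stuck, Inboard smoke detector faulted}; {Agent cylinder is inoperative}.

4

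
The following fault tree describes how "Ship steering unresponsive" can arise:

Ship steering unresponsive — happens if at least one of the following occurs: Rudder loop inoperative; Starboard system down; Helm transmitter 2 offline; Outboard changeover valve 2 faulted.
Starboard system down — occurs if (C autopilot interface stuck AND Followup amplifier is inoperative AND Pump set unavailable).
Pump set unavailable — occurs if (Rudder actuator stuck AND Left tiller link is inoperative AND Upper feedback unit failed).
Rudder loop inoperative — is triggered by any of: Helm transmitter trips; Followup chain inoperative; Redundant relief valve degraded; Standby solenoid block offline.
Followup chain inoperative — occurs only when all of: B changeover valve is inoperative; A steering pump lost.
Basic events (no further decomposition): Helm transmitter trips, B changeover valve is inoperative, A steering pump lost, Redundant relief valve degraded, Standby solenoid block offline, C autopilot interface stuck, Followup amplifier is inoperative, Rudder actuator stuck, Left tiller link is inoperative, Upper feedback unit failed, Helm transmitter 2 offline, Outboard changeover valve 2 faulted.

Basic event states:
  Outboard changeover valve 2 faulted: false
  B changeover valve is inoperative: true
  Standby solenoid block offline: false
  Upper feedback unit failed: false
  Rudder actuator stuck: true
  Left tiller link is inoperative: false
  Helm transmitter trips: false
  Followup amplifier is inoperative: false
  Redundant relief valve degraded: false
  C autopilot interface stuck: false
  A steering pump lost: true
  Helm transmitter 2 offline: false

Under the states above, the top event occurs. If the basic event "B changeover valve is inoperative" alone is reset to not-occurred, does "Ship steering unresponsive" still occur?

No

Counterfactual: set "B changeover valve is inoperative" to not occurred.
Followup chain inoperative [AND]: B changeover valve is inoperative=not, A steering pump lost=occurs → not all inputs occur → does not occur.
Rudder loop inoperative [OR]: Helm transmitter trips=not, Followup chain inoperative=not, Redundant relief valve degraded=not, Standby solenoid block offline=not → no input occurs → does not occur.
Pump set unavailable [AND]: Rudder actuator stuck=occurs, Left tiller link is inoperative=not, Upper feedback unit failed=not → not all inputs occur → does not occur.
Starboard system down [AND]: C autopilot interface stuck=not, Followup amplifier is inoperative=not, Pump set unavailable=not → not all inputs occur → does not occur.
Ship steering unresponsive [OR]: Rudder loop inoperative=not, Starboard system down=not, Helm transmitter 2 offline=not, Outboard changeover valve 2 faulted=not → no input occurs → does not occur.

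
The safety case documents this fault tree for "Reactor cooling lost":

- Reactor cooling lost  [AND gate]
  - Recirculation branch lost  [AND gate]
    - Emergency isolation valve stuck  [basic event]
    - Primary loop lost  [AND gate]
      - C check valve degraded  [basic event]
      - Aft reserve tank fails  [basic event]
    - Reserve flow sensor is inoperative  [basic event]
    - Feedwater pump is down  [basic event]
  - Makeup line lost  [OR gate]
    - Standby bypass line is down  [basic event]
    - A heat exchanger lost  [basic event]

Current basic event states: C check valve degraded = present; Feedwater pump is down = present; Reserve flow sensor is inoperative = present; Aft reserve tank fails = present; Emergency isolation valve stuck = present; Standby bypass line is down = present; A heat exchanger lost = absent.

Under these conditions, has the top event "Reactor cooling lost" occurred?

Yes

Primary loop lost [AND]: C check valve degraded=occurs, Aft reserve tank fails=occurs → all inputs occur → occurs.
Recirculation branch lost [AND]: Emergency isolation valve stuck=occurs, Primary loop lost=occurs, Reserve flow sensor is inoperative=occurs, Feedwater pump is down=occurs → all inputs occur → occurs.
Makeup line lost [OR]: Standby bypass line is down=occurs, A heat exchanger lost=not → at least one input occurs → occurs.
Reactor cooling lost [AND]: Recirculation branch lost=occurs, Makeup line lost=occurs → all inputs occur → occurs.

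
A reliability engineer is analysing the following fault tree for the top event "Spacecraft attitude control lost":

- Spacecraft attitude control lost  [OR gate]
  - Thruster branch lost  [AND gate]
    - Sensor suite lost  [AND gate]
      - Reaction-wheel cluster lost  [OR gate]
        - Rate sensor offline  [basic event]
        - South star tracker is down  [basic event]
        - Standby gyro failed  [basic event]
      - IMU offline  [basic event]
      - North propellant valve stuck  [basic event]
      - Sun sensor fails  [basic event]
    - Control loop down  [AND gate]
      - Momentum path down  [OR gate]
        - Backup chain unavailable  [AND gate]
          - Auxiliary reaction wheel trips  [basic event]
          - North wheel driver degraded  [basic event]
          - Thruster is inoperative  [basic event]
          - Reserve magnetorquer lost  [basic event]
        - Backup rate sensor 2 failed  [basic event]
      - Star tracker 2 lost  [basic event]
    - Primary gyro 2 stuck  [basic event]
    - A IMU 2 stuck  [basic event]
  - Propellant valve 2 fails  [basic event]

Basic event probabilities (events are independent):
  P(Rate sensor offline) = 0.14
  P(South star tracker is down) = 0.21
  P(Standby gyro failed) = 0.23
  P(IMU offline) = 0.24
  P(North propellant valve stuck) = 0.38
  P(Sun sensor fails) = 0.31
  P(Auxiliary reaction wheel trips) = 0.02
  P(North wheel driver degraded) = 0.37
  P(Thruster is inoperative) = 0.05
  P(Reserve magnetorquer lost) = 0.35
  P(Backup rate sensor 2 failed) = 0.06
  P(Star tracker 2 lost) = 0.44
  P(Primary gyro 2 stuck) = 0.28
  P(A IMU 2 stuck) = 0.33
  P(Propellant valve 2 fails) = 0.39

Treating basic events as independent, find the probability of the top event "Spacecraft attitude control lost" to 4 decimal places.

0.3900

P(Reaction-wheel cluster lost) [OR] = 1 − (1−0.14) × (1−0.21) × (1−0.23) = 0.476862
P(Sensor suite lost) [AND] = 0.476862 × 0.24 × 0.38 × 0.31 = 0.013482
P(Backup chain unavailable) [AND] = 0.02 × 0.37 × 0.05 × 0.35 = 0.000130
P(Momentum path down) [OR] = 1 − (1−0.000130) × (1−0.06) = 0.060122
P(Control loop down) [AND] = 0.060122 × 0.44 = 0.026454
P(Thruster branch lost) [AND] = 0.013482 × 0.026454 × 0.28 × 0.33 = 0.000033
P(Spacecraft attitude control lost) [OR] = 1 − (1−0.000033) × (1−0.39) = 0.390020
Rounded to 4 decimal places: P(Spacecraft attitude control lost) ≈ 0.3900.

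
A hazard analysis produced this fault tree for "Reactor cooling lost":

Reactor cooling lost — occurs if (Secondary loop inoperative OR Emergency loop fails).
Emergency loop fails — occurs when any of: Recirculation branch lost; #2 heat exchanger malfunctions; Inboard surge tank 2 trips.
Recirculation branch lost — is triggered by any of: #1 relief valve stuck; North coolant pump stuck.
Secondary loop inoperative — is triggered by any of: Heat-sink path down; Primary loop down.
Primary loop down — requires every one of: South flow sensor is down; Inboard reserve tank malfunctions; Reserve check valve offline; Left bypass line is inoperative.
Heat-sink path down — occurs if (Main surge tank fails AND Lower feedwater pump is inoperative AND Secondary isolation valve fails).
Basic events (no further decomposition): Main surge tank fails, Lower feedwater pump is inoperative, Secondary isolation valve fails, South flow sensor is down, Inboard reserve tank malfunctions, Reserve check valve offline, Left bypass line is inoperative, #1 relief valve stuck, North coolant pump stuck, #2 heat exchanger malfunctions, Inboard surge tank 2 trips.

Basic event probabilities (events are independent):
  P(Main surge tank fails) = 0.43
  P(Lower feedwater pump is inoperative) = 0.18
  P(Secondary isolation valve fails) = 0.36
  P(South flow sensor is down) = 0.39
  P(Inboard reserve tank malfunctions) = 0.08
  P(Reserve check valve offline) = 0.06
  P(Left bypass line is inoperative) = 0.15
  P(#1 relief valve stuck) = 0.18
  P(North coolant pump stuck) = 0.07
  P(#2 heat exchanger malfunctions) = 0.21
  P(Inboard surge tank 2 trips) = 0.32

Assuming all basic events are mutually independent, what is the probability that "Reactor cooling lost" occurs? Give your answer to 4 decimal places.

0.6019

P(Heat-sink path down) [AND] = 0.43 × 0.18 × 0.36 = 0.027864
P(Primary loop down) [AND] = 0.39 × 0.08 × 0.06 × 0.15 = 0.000281
P(Secondary loop inoperative) [OR] = 1 − (1−0.027864) × (1−0.000281) = 0.028137
P(Recirculation branch lost) [OR] = 1 − (1−0.18) × (1−0.07) = 0.237400
P(Emergency loop fails) [OR] = 1 − (1−0.237400) × (1−0.21) × (1−0.32) = 0.590331
P(Reactor cooling lost) [OR] = 1 − (1−0.028137) × (1−0.590331) = 0.601858
Rounded to 4 decimal places: P(Reactor cooling lost) ≈ 0.6019.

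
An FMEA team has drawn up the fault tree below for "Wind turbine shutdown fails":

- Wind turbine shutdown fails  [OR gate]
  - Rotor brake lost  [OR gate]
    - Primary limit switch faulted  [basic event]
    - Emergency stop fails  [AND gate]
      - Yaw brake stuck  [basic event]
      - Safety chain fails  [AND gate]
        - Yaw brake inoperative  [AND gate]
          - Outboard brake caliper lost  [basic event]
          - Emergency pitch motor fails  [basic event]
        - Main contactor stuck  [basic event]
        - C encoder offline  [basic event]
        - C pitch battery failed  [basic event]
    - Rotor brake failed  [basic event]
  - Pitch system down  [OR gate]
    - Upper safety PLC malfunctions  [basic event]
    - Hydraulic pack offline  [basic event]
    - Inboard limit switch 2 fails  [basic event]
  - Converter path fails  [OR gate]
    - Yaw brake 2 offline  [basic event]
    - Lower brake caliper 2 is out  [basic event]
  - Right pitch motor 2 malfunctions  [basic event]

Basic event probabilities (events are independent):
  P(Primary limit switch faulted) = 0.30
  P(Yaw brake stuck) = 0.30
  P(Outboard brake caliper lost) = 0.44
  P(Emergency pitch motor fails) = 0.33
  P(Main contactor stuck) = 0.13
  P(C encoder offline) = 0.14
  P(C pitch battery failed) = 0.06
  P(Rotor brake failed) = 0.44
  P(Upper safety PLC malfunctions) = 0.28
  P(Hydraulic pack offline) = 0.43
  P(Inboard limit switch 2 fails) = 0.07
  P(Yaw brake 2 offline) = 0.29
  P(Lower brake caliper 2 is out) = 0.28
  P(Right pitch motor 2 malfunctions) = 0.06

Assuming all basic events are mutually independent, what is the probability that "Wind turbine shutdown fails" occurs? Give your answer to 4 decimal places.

0.9281

P(Yaw brake inoperative) [AND] = 0.44 × 0.33 = 0.145200
P(Safety chain fails) [AND] = 0.145200 × 0.13 × 0.14 × 0.06 = 0.000159
P(Emergency stop fails) [AND] = 0.30 × 0.000159 = 0.000048
P(Rotor brake lost) [OR] = 1 − (1−0.30) × (1−0.000048) × (1−0.44) = 0.608019
P(Pitch system down) [OR] = 1 − (1−0.28) × (1−0.43) × (1−0.07) = 0.618328
P(Converter path fails) [OR] = 1 − (1−0.29) × (1−0.28) = 0.488800
P(Wind turbine shutdown fails) [OR] = 1 − (1−0.608019) × (1−0.618328) × (1−0.488800) × (1−0.06) = 0.928109
Rounded to 4 decimal places: P(Wind turbine shutdown fails) ≈ 0.9281.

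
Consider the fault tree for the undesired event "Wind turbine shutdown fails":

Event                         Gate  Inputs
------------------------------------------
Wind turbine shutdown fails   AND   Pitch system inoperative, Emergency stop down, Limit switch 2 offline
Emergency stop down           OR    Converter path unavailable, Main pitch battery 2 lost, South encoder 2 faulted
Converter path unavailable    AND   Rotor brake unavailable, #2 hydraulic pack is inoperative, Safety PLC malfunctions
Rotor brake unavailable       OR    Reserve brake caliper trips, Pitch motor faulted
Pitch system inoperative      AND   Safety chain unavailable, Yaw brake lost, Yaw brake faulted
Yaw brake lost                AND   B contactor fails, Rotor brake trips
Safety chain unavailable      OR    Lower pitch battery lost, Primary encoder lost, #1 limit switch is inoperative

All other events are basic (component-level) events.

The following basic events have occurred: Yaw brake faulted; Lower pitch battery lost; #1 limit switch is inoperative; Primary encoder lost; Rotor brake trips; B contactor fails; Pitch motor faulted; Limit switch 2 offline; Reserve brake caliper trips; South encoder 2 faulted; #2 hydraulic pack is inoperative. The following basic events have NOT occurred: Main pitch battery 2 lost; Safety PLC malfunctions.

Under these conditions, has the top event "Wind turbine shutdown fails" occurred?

Yes

Safety chain unavailable [OR]: Lower pitch battery lost=occurs, Primary encoder lost=occurs, #1 limit switch is inoperative=occurs → at least one input occurs → occurs.
Yaw brake lost [AND]: B contactor fails=occurs, Rotor brake trips=occurs → all inputs occur → occurs.
Pitch system inoperative [AND]: Safety chain unavailable=occurs, Yaw brake lost=occurs, Yaw brake faulted=occurs → all inputs occur → occurs.
Rotor brake unavailable [OR]: Reserve brake caliper trips=occurs, Pitch motor faulted=occurs → at least one input occurs → occurs.
Converter path unavailable [AND]: Rotor brake unavailable=occurs, #2 hydraulic pack is inoperative=occurs, Safety PLC malfunctions=not → not all inputs occur → does not occur.
Emergency stop down [OR]: Converter path unavailable=not, Main pitch battery 2 lost=not, South encoder 2 faulted=occurs → at least one input occurs → occurs.
Wind turbine shutdown fails [AND]: Pitch system inoperative=occurs, Emergency stop down=occurs, Limit switch 2 offline=occurs → all inputs occur → occurs.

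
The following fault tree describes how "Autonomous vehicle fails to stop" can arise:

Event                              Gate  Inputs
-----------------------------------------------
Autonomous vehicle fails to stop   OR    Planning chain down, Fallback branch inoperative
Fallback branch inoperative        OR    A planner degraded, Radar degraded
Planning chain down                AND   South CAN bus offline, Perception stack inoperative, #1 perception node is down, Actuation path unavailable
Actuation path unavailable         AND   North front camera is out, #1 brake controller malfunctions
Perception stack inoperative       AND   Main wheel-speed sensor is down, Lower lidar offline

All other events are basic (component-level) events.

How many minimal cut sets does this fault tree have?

3

Perception stack inoperative [AND]: one cut set from each child combined → 1 × 1 = 1 cut set(s).
Actuation path unavailable [AND]: one cut set from each child combined → 1 × 1 = 1 cut set(s).
Planning chain down [AND]: one cut set from each child combined → 1 × 1 × 1 × 1 = 1 cut set(s).
Fallback branch inoperative [OR]: union of children's cut sets → 2 cut set(s).
Autonomous vehicle fails to stop [OR]: union of children's cut sets → 3 cut set(s).
Minimal cut sets: {#1 brake controller malfunctions, #1 perception node is down, Lower lidar offline, Main wheel-speed sensor is down, North front camera is out, South CAN bus offline}; {A planner degraded}; {Radar degraded}.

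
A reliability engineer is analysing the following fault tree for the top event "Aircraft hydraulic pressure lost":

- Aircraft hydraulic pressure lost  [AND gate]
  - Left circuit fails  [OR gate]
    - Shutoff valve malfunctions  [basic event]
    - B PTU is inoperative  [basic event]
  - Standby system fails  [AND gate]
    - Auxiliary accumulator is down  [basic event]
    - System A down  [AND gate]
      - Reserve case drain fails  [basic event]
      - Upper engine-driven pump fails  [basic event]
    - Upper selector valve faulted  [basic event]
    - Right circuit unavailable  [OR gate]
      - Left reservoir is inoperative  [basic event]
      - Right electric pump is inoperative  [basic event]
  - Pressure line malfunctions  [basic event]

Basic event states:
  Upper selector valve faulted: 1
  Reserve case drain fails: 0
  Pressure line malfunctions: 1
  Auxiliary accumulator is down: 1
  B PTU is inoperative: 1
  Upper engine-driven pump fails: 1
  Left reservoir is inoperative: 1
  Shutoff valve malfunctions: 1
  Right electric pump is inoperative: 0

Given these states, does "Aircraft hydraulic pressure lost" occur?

No

Left circuit fails [OR]: Shutoff valve malfunctions=occurs, B PTU is inoperative=occurs → at least one input occurs → occurs.
System A down [AND]: Reserve case drain fails=not, Upper engine-driven pump fails=occurs → not all inputs occur → does not occur.
Right circuit unavailable [OR]: Left reservoir is inoperative=occurs, Right electric pump is inoperative=not → at least one input occurs → occurs.
Standby system fails [AND]: Auxiliary accumulator is down=occurs, System A down=not, Upper selector valve faulted=occurs, Right circuit unavailable=occurs → not all inputs occur → does not occur.
Aircraft hydraulic pressure lost [AND]: Left circuit fails=occurs, Standby system fails=not, Pressure line malfunctions=occurs → not all inputs occur → does not occur.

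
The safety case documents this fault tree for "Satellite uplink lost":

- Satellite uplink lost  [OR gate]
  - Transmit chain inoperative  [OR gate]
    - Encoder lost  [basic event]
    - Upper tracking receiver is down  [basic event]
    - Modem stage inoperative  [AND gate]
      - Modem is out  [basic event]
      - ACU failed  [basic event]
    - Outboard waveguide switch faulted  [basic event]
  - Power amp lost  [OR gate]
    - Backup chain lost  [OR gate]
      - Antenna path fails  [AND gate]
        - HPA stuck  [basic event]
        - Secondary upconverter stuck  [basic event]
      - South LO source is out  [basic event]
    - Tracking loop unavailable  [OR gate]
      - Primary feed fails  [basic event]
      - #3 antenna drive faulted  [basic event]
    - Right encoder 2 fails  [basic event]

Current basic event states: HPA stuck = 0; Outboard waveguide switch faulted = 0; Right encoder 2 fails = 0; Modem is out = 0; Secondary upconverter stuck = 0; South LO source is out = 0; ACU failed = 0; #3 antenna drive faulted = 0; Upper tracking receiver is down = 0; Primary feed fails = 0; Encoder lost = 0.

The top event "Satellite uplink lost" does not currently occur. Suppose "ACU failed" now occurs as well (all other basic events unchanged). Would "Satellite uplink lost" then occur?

No

Counterfactual: set "ACU failed" to occurred.
Modem stage inoperative [AND]: Modem is out=not, ACU failed=occurs → not all inputs occur → does not occur.
Transmit chain inoperative [OR]: Encoder lost=not, Upper tracking receiver is down=not, Modem stage inoperative=not, Outboard waveguide switch faulted=not → no input occurs → does not occur.
Antenna path fails [AND]: HPA stuck=not, Secondary upconverter stuck=not → not all inputs occur → does not occur.
Backup chain lost [OR]: Antenna path fails=not, South LO source is out=not → no input occurs → does not occur.
Tracking loop unavailable [OR]: Primary feed fails=not, #3 antenna drive faulted=not → no input occurs → does not occur.
Power amp lost [OR]: Backup chain lost=not, Tracking loop unavailable=not, Right encoder 2 fails=not → no input occurs → does not occur.
Satellite uplink lost [OR]: Transmit chain inoperative=not, Power amp lost=not → no input occurs → does not occur.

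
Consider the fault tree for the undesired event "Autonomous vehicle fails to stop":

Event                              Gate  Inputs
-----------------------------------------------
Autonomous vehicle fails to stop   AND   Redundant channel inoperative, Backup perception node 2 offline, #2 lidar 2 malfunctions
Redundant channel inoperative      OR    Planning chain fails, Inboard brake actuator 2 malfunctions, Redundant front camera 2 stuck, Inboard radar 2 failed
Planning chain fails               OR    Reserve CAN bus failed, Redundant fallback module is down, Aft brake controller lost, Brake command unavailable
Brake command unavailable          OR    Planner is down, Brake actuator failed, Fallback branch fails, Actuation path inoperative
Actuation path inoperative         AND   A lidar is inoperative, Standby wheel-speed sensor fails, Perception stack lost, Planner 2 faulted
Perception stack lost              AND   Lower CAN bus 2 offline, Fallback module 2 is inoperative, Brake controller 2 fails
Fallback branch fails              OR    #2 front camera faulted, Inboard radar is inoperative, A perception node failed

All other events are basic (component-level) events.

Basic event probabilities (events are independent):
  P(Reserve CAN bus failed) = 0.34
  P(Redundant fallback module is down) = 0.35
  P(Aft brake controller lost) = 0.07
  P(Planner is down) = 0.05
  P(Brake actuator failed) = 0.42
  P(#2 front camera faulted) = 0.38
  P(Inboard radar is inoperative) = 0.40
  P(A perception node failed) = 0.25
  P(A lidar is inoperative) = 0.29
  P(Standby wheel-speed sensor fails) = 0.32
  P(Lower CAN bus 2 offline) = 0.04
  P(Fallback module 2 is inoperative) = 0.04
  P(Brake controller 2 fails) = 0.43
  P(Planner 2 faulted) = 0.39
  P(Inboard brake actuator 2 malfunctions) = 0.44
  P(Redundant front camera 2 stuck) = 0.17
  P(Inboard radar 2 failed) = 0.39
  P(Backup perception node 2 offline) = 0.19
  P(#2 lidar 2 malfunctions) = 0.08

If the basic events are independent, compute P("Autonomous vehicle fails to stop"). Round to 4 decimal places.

0.0149

P(Fallback branch fails) [OR] = 1 − (1−0.38) × (1−0.40) × (1−0.25) = 0.721000
P(Perception stack lost) [AND] = 0.04 × 0.04 × 0.43 = 0.000688
P(Actuation path inoperative) [AND] = 0.29 × 0.32 × 0.000688 × 0.39 = 0.000025
P(Brake command unavailable) [OR] = 1 − (1−0.05) × (1−0.42) × (1−0.721000) × (1−0.000025) = 0.846275
P(Planning chain fails) [OR] = 1 − (1−0.34) × (1−0.35) × (1−0.07) × (1−0.846275) = 0.938668
P(Redundant channel inoperative) [OR] = 1 − (1−0.938668) × (1−0.44) × (1−0.17) × (1−0.39) = 0.982611
P(Autonomous vehicle fails to stop) [AND] = 0.982611 × 0.19 × 0.08 = 0.014936
Rounded to 4 decimal places: P(Autonomous vehicle fails to stop) ≈ 0.0149.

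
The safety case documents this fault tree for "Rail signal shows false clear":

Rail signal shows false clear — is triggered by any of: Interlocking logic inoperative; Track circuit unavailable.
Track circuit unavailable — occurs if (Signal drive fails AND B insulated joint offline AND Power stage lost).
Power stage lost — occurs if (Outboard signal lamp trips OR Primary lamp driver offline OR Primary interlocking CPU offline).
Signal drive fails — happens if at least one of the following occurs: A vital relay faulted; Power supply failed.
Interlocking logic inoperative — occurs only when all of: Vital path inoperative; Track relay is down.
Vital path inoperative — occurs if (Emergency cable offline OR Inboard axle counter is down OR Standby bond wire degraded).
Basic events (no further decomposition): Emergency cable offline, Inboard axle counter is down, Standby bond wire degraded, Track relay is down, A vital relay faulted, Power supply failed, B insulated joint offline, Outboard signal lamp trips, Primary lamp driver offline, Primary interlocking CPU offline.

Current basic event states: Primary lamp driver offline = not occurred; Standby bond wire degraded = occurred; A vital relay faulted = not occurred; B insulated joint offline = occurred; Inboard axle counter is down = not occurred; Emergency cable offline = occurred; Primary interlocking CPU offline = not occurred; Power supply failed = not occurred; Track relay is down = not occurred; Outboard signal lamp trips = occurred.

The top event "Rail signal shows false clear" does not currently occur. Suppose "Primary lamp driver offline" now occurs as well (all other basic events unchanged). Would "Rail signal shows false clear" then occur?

Counterfactual: set "Primary lamp driver offline" to occurred.
Vital path inoperative [OR]: Emergency cable offline=occurs, Inboard axle counter is down=not, Standby bond wire degraded=occurs → at least one input occurs → occurs.
Interlocking logic inoperative [AND]: Vital path inoperative=occurs, Track relay is down=not → not all inputs occur → does not occur.
Signal drive fails [OR]: A vital relay faulted=not, Power supply failed=not → no input occurs → does not occur.
Power stage lost [OR]: Outboard signal lamp trips=occurs, Primary lamp driver offline=occurs, Primary interlocking CPU offline=not → at least one input occurs → occurs.
Track circuit unavailable [AND]: Signal drive fails=not, B insulated joint offline=occurs, Power stage lost=occurs → not all inputs occur → does not occur.
Rail signal shows false clear [OR]: Interlocking logic inoperative=not, Track circuit unavailable=not → no input occurs → does not occur.

No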